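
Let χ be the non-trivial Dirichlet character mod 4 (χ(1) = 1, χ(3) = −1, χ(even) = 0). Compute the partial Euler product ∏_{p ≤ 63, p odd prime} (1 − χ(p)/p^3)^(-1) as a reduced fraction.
∏ = 126115667482028600084463789626710364805572778792731/130156894276470431285217911893722225289762827141120

The odd primes p ≤ 63 are [3, 5, 7, 11, 13, 17, 19, 23, 29, 31, 37, 41, 43, 47, 53, 59, 61]. For each, χ(p) = 1 if p ≡ 1 mod 4, χ(p) = −1 if p ≡ 3 mod 4. Taking (1 − χ(p)/p^3)^(-1) = p^3/(p^3 − χ(p)): (1 − (-1)/3^3)^(-1) · (1 − (1)/5^3)^(-1) · (1 − (-1)/7^3)^(-1) · (1 − (-1)/11^3)^(-1) · (1 − (1)/13^3)^(-1) · (1 − (1)/17^3)^(-1) · (1 − (-1)/19^3)^(-1) · (1 − (-1)/23^3)^(-1) · (1 − (1)/29^3)^(-1) · (1 − (-1)/31^3)^(-1) · (1 − (1)/37^3)^(-1) · (1 − (1)/41^3)^(-1) · (1 − (-1)/43^3)^(-1) · (1 − (-1)/47^3)^(-1) · (1 − (1)/53^3)^(-1) · (1 − (-1)/59^3)^(-1) · (1 − (1)/61^3)^(-1) = 126115667482028600084463789626710364805572778792731/130156894276470431285217911893722225289762827141120.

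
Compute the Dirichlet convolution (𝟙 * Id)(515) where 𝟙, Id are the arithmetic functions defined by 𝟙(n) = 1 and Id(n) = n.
(𝟙 * Id)(515) = 624

Divisors of 515: [1, 5, 103, 515]. For each d | 515:
  d = 1: 𝟙(1) · Id(515/1) = 1 · 515 = 515
  d = 5: 𝟙(5) · Id(515/5) = 1 · 103 = 103
  d = 103: 𝟙(103) · Id(515/103) = 1 · 5 = 5
  d = 515: 𝟙(515) · Id(515/515) = 1 · 1 = 1
Summing: (𝟙 * Id)(515) = 515 + 103 + 5 + 1 = 624.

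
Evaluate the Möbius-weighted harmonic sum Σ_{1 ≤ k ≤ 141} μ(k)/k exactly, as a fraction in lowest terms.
Σ μ(k)/k = -26068950431314638702419625135422559041799213864607621/3338215550199730022503077710549980019122111551066811030

Values of μ(k) for 1 ≤ k ≤ 141: μ(1) = 1, μ(2) = -1, μ(3) = -1, μ(5) = -1, μ(6) = 1, μ(7) = -1, μ(10) = 1, μ(11) = -1, μ(13) = -1, μ(14) = 1, μ(15) = 1, μ(17) = -1, μ(19) = -1, μ(21) = 1, μ(22) = 1, μ(23) = -1, μ(26) = 1, μ(29) = -1, μ(30) = -1, μ(31) = -1, μ(33) = 1, μ(34) = 1, μ(35) = 1, μ(37) = -1, μ(38) = 1, μ(39) = 1, μ(41) = -1, μ(42) = -1, μ(43) = -1, μ(46) = 1, μ(47) = -1, μ(51) = 1, μ(53) = -1, μ(55) = 1, μ(57) = 1, μ(58) = 1, μ(59) = -1, μ(61) = -1, μ(62) = 1, μ(65) = 1, μ(66) = -1, μ(67) = -1, μ(69) = 1, μ(70) = -1, μ(71) = -1, μ(73) = -1, μ(74) = 1, μ(77) = 1, μ(78) = -1, μ(79) = -1, μ(82) = 1, μ(83) = -1, μ(85) = 1, μ(86) = 1, μ(87) = 1, μ(89) = -1, μ(91) = 1, μ(93) = 1, μ(94) = 1, μ(95) = 1, μ(97) = -1, μ(101) = -1, μ(102) = -1, μ(103) = -1, μ(105) = -1, μ(106) = 1, μ(107) = -1, μ(109) = -1, μ(110) = -1, μ(111) = 1, μ(113) = -1, μ(114) = -1, μ(115) = 1, μ(118) = 1, μ(119) = 1, μ(122) = 1, μ(123) = 1, μ(127) = -1, μ(129) = 1, μ(130) = -1, μ(131) = -1, μ(133) = 1, μ(134) = 1, μ(137) = -1, μ(138) = -1, μ(139) = -1, μ(141) = 1, with μ = 0 on non-squarefree integers. Summing μ(k)/k for k where μ(k) ≠ 0 gives -26068950431314638702419625135422559041799213864607621/3338215550199730022503077710549980019122111551066811030 ≈ -0.0078. (PNT ⟺ this sum → 0 as n → ∞.)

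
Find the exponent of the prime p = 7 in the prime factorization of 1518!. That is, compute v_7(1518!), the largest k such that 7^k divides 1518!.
v_7(1518!) = 250

Legendre's formula: v_p(n!) = Σ_{k ≥ 1} ⌊n / p^k⌋. For p = 7, n = 1518, the terms are:
  ⌊1518/7^1⌋ = ⌊1518/7⌋ = 216
  ⌊1518/7^2⌋ = ⌊1518/49⌋ = 30
  ⌊1518/7^3⌋ = ⌊1518/343⌋ = 4
(the next term ⌊1518/7^4⌋ = 0, terminating the sum). Summing: v_7(1518!) = 216 + 30 + 4 = 250.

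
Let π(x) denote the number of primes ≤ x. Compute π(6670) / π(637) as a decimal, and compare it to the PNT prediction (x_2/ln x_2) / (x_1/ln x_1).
π(6670)/π(637) = 859/115 ≈ 7.4696;  PNT prediction ≈ 7.6781.

π(637) = 115 and π(6670) = 859, so π(6670)/π(637) ≈ 7.4696. The PNT-predicted ratio is (6670/ln(6670)) / (637/ln(637)) ≈ 7.6781. The two agree to within a few percent, as expected.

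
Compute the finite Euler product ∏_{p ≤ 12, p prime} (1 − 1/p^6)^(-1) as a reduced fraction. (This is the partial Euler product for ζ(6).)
∏ = 271270278125/266645897856

The primes p ≤ 12 are [2, 3, 5, 7, 11]. For each prime, (1 − 1/p^6)^(-1) = p^6 / (p^6 − 1). The product is (1 − 1/2^6)^(-1), (1 − 1/3^6)^(-1), (1 − 1/5^6)^(-1), (1 − 1/7^6)^(-1), (1 − 1/11^6)^(-1) = ∏ p^6 / (p^6 − 1) = 271270278125/266645897856.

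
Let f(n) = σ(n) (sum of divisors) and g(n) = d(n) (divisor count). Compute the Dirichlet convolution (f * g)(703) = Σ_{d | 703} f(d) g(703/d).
(σ * d)(703) = 880

Divisors of 703: [1, 19, 37, 703]. For each d | 703:
  d = 1: σ(1) · d(703/1) = 1 · 4 = 4
  d = 19: σ(19) · d(703/19) = 20 · 2 = 40
  d = 37: σ(37) · d(703/37) = 38 · 2 = 76
  d = 703: σ(703) · d(703/703) = 760 · 1 = 760
Summing: (σ * d)(703) = 4 + 40 + 76 + 760 = 880.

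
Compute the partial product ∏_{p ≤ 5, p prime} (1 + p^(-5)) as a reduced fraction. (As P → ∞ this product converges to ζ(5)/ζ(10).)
∏ = 349591/337500

The primes p ≤ 5 are [2, 3, 5]. For each, (1 + 1/p^5) = (p^5 + 1)/p^5. Multiplying these fractions over p ∈ [2, 3, 5] gives 349591/337500. (In the limit P → ∞ this tends to ζ(5)/ζ(10).)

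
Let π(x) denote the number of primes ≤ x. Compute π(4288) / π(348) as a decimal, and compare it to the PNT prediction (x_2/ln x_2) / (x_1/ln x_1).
π(4288)/π(348) = 588/69 ≈ 8.5217;  PNT prediction ≈ 8.6219.

π(348) = 69 and π(4288) = 588, so π(4288)/π(348) ≈ 8.5217. The PNT-predicted ratio is (4288/ln(4288)) / (348/ln(348)) ≈ 8.6219. The two agree to within a few percent, as expected.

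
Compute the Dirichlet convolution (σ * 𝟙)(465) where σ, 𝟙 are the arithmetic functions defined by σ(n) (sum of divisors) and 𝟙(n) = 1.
(σ * 𝟙)(465) = 1155

Divisors of 465: [1, 3, 5, 15, 31, 93, 155, 465]. For each d | 465:
  d = 1: σ(1) · 𝟙(465/1) = 1 · 1 = 1
  d = 3: σ(3) · 𝟙(465/3) = 4 · 1 = 4
  d = 5: σ(5) · 𝟙(465/5) = 6 · 1 = 6
  d = 15: σ(15) · 𝟙(465/15) = 24 · 1 = 24
  d = 31: σ(31) · 𝟙(465/31) = 32 · 1 = 32
  d = 93: σ(93) · 𝟙(465/93) = 128 · 1 = 128
  d = 155: σ(155) · 𝟙(465/155) = 192 · 1 = 192
  d = 465: σ(465) · 𝟙(465/465) = 768 · 1 = 768
Summing: (σ * 𝟙)(465) = 1 + 4 + 6 + 24 + 32 + 128 + 192 + 768 = 1155.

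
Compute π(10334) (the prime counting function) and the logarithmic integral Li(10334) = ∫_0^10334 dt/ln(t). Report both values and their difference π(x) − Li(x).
π(10334) = 1268;  Li(10334) ≈ 1282.34;  π(x) − Li(x) ≈ -14.34.

Direct count of primes ≤ 10334 gives π(10334) = 1268. Numerical evaluation of the logarithmic integral gives Li(10334) ≈ 1282.34. The difference π(x) − Li(x) ≈ -14.34 is typically negative for small/moderate x (Li(x) overestimates), though Littlewood's theorem shows this sign changes infinitely often.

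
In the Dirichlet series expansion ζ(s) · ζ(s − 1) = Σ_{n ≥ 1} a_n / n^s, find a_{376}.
σ(376) = 720

In the product (Σ m^0/m^s)(Σ k / k^s) = Σ (Σ_{d | n} d) / n^s, the coefficient of 1/n^s is σ(n) = Σ_{d | n} d. For n = 376, divisors are [1, 2, 4, 8, 47, 94, 188, 376]; summing: σ(376) = 720.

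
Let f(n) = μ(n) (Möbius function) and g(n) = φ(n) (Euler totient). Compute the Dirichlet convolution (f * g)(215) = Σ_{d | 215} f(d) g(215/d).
(μ * φ)(215) = 123

Divisors of 215: [1, 5, 43, 215]. For each d | 215:
  d = 1: μ(1) · φ(215/1) = 1 · 168 = 168
  d = 5: μ(5) · φ(215/5) = -1 · 42 = -42
  d = 43: μ(43) · φ(215/43) = -1 · 4 = -4
  d = 215: μ(215) · φ(215/215) = 1 · 1 = 1
Summing: (μ * φ)(215) = 168 + -42 + -4 + 1 = 123.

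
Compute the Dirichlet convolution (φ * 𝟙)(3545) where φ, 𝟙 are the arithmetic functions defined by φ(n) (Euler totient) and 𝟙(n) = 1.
(φ * 𝟙)(3545) = 3545

Divisors of 3545: [1, 5, 709, 3545]. For each d | 3545:
  d = 1: φ(1) · 𝟙(3545/1) = 1 · 1 = 1
  d = 5: φ(5) · 𝟙(3545/5) = 4 · 1 = 4
  d = 709: φ(709) · 𝟙(3545/709) = 708 · 1 = 708
  d = 3545: φ(3545) · 𝟙(3545/3545) = 2832 · 1 = 2832
Summing: (φ * 𝟙)(3545) = 1 + 4 + 708 + 2832 = 3545.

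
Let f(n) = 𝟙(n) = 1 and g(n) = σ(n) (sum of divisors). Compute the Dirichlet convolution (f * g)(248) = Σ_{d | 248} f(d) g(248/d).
(𝟙 * σ)(248) = 858

Divisors of 248: [1, 2, 4, 8, 31, 62, 124, 248]. For each d | 248:
  d = 1: 𝟙(1) · σ(248/1) = 1 · 480 = 480
  d = 2: 𝟙(2) · σ(248/2) = 1 · 224 = 224
  d = 4: 𝟙(4) · σ(248/4) = 1 · 96 = 96
  d = 8: 𝟙(8) · σ(248/8) = 1 · 32 = 32
  d = 31: 𝟙(31) · σ(248/31) = 1 · 15 = 15
  d = 62: 𝟙(62) · σ(248/62) = 1 · 7 = 7
  d = 124: 𝟙(124) · σ(248/124) = 1 · 3 = 3
  d = 248: 𝟙(248) · σ(248/248) = 1 · 1 = 1
Summing: (𝟙 * σ)(248) = 480 + 224 + 96 + 32 + 15 + 7 + 3 + 1 = 858.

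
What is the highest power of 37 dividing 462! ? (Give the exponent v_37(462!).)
v_37(462!) = 12

Legendre's formula: v_p(n!) = Σ_{k ≥ 1} ⌊n / p^k⌋. For p = 37, n = 462, the terms are:
  ⌊462/37^1⌋ = ⌊462/37⌋ = 12
(the next term ⌊462/37^2⌋ = 0, terminating the sum). Summing: v_37(462!) = 12 = 12.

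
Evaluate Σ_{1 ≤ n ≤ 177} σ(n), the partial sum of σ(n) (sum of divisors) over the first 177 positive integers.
Σ_{n ≤ 177} σ(n) = 25824

Compute σ(n) for each 1 ≤ n ≤ 177: σ(1) = 1, σ(2) = 3, σ(3) = 4, σ(4) = 7, σ(5) = 6, σ(6) = 12, σ(7) = 8, σ(8) = 15, σ(9) = 13, σ(10) = 18, σ(11) = 12, σ(12) = 28, σ(13) = 14, σ(14) = 24, σ(15) = 24, σ(16) = 31, σ(17) = 18, σ(18) = 39, σ(19) = 20, σ(20) = 42, σ(21) = 32, σ(22) = 36, σ(23) = 24, σ(24) = 60, σ(25) = 31, σ(26) = 42, σ(27) = 40, σ(28) = 56, σ(29) = 30, σ(30) = 72, σ(31) = 32, σ(32) = 63, σ(33) = 48, σ(34) = 54, σ(35) = 48, σ(36) = 91, σ(37) = 38, σ(38) = 60, σ(39) = 56, σ(40) = 90, σ(41) = 42, σ(42) = 96, σ(43) = 44, σ(44) = 84, σ(45) = 78, σ(46) = 72, σ(47) = 48, σ(48) = 124, σ(49) = 57, σ(50) = 93, σ(51) = 72, σ(52) = 98, σ(53) = 54, σ(54) = 120, σ(55) = 72, σ(56) = 120, σ(57) = 80, σ(58) = 90, σ(59) = 60, σ(60) = 168, σ(61) = 62, σ(62) = 96, σ(63) = 104, σ(64) = 127, σ(65) = 84, σ(66) = 144, σ(67) = 68, σ(68) = 126, σ(69) = 96, σ(70) = 144, σ(71) = 72, σ(72) = 195, σ(73) = 74, σ(74) = 114, σ(75) = 124, σ(76) = 140, σ(77) = 96, σ(78) = 168, σ(79) = 80, σ(80) = 186, σ(81) = 121, σ(82) = 126, σ(83) = 84, σ(84) = 224, σ(85) = 108, σ(86) = 132, σ(87) = 120, σ(88) = 180, σ(89) = 90, σ(90) = 234, σ(91) = 112, σ(92) = 168, σ(93) = 128, σ(94) = 144, σ(95) = 120, σ(96) = 252, σ(97) = 98, σ(98) = 171, σ(99) = 156, σ(100) = 217, σ(101) = 102, σ(102) = 216, σ(103) = 104, σ(104) = 210, σ(105) = 192, σ(106) = 162, σ(107) = 108, σ(108) = 280, σ(109) = 110, σ(110) = 216, σ(111) = 152, σ(112) = 248, σ(113) = 114, σ(114) = 240, σ(115) = 144, σ(116) = 210, σ(117) = 182, σ(118) = 180, σ(119) = 144, σ(120) = 360, σ(121) = 133, σ(122) = 186, σ(123) = 168, σ(124) = 224, σ(125) = 156, σ(126) = 312, σ(127) = 128, σ(128) = 255, σ(129) = 176, σ(130) = 252, σ(131) = 132, σ(132) = 336, σ(133) = 160, σ(134) = 204, σ(135) = 240, σ(136) = 270, σ(137) = 138, σ(138) = 288, σ(139) = 140, σ(140) = 336, σ(141) = 192, σ(142) = 216, σ(143) = 168, σ(144) = 403, σ(145) = 180, σ(146) = 222, σ(147) = 228, σ(148) = 266, σ(149) = 150, σ(150) = 372, σ(151) = 152, σ(152) = 300, σ(153) = 234, σ(154) = 288, σ(155) = 192, σ(156) = 392, σ(157) = 158, σ(158) = 240, σ(159) = 216, σ(160) = 378, σ(161) = 192, σ(162) = 363, σ(163) = 164, σ(164) = 294, σ(165) = 288, σ(166) = 252, σ(167) = 168, σ(168) = 480, σ(169) = 183, σ(170) = 324, σ(171) = 260, σ(172) = 308, σ(173) = 174, σ(174) = 360, σ(175) = 248, σ(176) = 372, σ(177) = 240. Summing all 177 values: 25824. (Average order: Σ_{n ≤ x} σ(n) ~ (π²/12) x². For x = 177, (π²/12)·177² ≈ 25767.07.)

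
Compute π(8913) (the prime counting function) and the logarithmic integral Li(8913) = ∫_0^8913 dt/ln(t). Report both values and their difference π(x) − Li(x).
π(8913) = 1108;  Li(8913) ≈ 1127.39;  π(x) − Li(x) ≈ -19.39.

Direct count of primes ≤ 8913 gives π(8913) = 1108. Numerical evaluation of the logarithmic integral gives Li(8913) ≈ 1127.39. The difference π(x) − Li(x) ≈ -19.39 is typically negative for small/moderate x (Li(x) overestimates), though Littlewood's theorem shows this sign changes infinitely often.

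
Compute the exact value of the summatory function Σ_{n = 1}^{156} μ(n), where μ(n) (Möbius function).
Σ_{n ≤ 156} μ(n) = -1

Compute μ(n) for each 1 ≤ n ≤ 156: μ(1) = 1, μ(2) = -1, μ(3) = -1, μ(4) = 0, μ(5) = -1, μ(6) = 1, μ(7) = -1, μ(8) = 0, μ(9) = 0, μ(10) = 1, μ(11) = -1, μ(12) = 0, μ(13) = -1, μ(14) = 1, μ(15) = 1, μ(16) = 0, μ(17) = -1, μ(18) = 0, μ(19) = -1, μ(20) = 0, μ(21) = 1, μ(22) = 1, μ(23) = -1, μ(24) = 0, μ(25) = 0, μ(26) = 1, μ(27) = 0, μ(28) = 0, μ(29) = -1, μ(30) = -1, μ(31) = -1, μ(32) = 0, μ(33) = 1, μ(34) = 1, μ(35) = 1, μ(36) = 0, μ(37) = -1, μ(38) = 1, μ(39) = 1, μ(40) = 0, μ(41) = -1, μ(42) = -1, μ(43) = -1, μ(44) = 0, μ(45) = 0, μ(46) = 1, μ(47) = -1, μ(48) = 0, μ(49) = 0, μ(50) = 0, μ(51) = 1, μ(52) = 0, μ(53) = -1, μ(54) = 0, μ(55) = 1, μ(56) = 0, μ(57) = 1, μ(58) = 1, μ(59) = -1, μ(60) = 0, μ(61) = -1, μ(62) = 1, μ(63) = 0, μ(64) = 0, μ(65) = 1, μ(66) = -1, μ(67) = -1, μ(68) = 0, μ(69) = 1, μ(70) = -1, μ(71) = -1, μ(72) = 0, μ(73) = -1, μ(74) = 1, μ(75) = 0, μ(76) = 0, μ(77) = 1, μ(78) = -1, μ(79) = -1, μ(80) = 0, μ(81) = 0, μ(82) = 1, μ(83) = -1, μ(84) = 0, μ(85) = 1, μ(86) = 1, μ(87) = 1, μ(88) = 0, μ(89) = -1, μ(90) = 0, μ(91) = 1, μ(92) = 0, μ(93) = 1, μ(94) = 1, μ(95) = 1, μ(96) = 0, μ(97) = -1, μ(98) = 0, μ(99) = 0, μ(100) = 0, μ(101) = -1, μ(102) = -1, μ(103) = -1, μ(104) = 0, μ(105) = -1, μ(106) = 1, μ(107) = -1, μ(108) = 0, μ(109) = -1, μ(110) = -1, μ(111) = 1, μ(112) = 0, μ(113) = -1, μ(114) = -1, μ(115) = 1, μ(116) = 0, μ(117) = 0, μ(118) = 1, μ(119) = 1, μ(120) = 0, μ(121) = 0, μ(122) = 1, μ(123) = 1, μ(124) = 0, μ(125) = 0, μ(126) = 0, μ(127) = -1, μ(128) = 0, μ(129) = 1, μ(130) = -1, μ(131) = -1, μ(132) = 0, μ(133) = 1, μ(134) = 1, μ(135) = 0, μ(136) = 0, μ(137) = -1, μ(138) = -1, μ(139) = -1, μ(140) = 0, μ(141) = 1, μ(142) = 1, μ(143) = 1, μ(144) = 0, μ(145) = 1, μ(146) = 1, μ(147) = 0, μ(148) = 0, μ(149) = -1, μ(150) = 0, μ(151) = -1, μ(152) = 0, μ(153) = 0, μ(154) = -1, μ(155) = 1, μ(156) = 0. Summing all 156 values: -1. (Mertens function M(x) = Σ_{n ≤ x} μ(n); on average M(x) should be small (PNT ⟺ M(x) = o(x)).)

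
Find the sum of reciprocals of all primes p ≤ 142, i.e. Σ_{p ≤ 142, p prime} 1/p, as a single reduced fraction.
Σ 1/p = 18825509850919239131453102166593625244431364344421618363/10014646650599190067509233131649940057366334653200433090

π(142) = 34, so the primes ≤ 142 are [2, 3, 5, 7, 11, 13, 17, 19, 23, 29, 31, 37, 41, 43, 47, 53, 59, 61, 67, 71, 73, 79, 83, 89, 97, 101, 103, 107, 109, 113, 127, 131, 137, 139]. Summing 1/p over these primes: 18825509850919239131453102166593625244431364344421618363/10014646650599190067509233131649940057366334653200433090 ≈ 1.8798. Mertens estimate ln ln(142) + 0.2615 ≈ 1.8621.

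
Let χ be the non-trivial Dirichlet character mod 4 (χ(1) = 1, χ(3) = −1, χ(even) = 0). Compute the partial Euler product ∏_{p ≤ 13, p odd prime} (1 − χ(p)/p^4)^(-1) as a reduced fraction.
∏ = 12412162137375/12550936856576

The odd primes p ≤ 13 are [3, 5, 7, 11, 13]. For each, χ(p) = 1 if p ≡ 1 mod 4, χ(p) = −1 if p ≡ 3 mod 4. Taking (1 − χ(p)/p^4)^(-1) = p^4/(p^4 − χ(p)): (1 − (-1)/3^4)^(-1) · (1 − (1)/5^4)^(-1) · (1 − (-1)/7^4)^(-1) · (1 − (-1)/11^4)^(-1) · (1 − (1)/13^4)^(-1) = 12412162137375/12550936856576.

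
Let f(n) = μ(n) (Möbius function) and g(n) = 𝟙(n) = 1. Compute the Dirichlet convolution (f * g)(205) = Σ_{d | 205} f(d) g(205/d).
(μ * 𝟙)(205) = 0

Divisors of 205: [1, 5, 41, 205]. For each d | 205:
  d = 1: μ(1) · 𝟙(205/1) = 1 · 1 = 1
  d = 5: μ(5) · 𝟙(205/5) = -1 · 1 = -1
  d = 41: μ(41) · 𝟙(205/41) = -1 · 1 = -1
  d = 205: μ(205) · 𝟙(205/205) = 1 · 1 = 1
Summing: (μ * 𝟙)(205) = 1 + -1 + -1 + 1 = 0.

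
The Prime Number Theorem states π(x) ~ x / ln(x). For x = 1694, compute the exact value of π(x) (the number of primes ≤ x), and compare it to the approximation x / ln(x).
π(1694) = 264;  x/ln(x) ≈ 227.85;  relative error ≈ 13.69%.

Directly count primes up to 1694: π(1694) = 264. The PNT approximation gives 1694/ln(1694) ≈ 1694/7.43485 ≈ 227.85. Relative error (π(x) − x/ln(x)) / π(x) ≈ 13.69%; the approximation is known to undercount slightly (Li(x) is a better estimate).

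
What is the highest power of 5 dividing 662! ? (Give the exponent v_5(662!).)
v_5(662!) = 164

Legendre's formula: v_p(n!) = Σ_{k ≥ 1} ⌊n / p^k⌋. For p = 5, n = 662, the terms are:
  ⌊662/5^1⌋ = ⌊662/5⌋ = 132
  ⌊662/5^2⌋ = ⌊662/25⌋ = 26
  ⌊662/5^3⌋ = ⌊662/125⌋ = 5
  ⌊662/5^4⌋ = ⌊662/625⌋ = 1
(the next term ⌊662/5^5⌋ = 0, terminating the sum). Summing: v_5(662!) = 132 + 26 + 5 + 1 = 164.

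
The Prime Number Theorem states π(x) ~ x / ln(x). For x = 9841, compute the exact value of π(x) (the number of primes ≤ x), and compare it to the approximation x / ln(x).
π(9841) = 1214;  x/ln(x) ≈ 1070.34;  relative error ≈ 11.83%.

Directly count primes up to 9841: π(9841) = 1214. The PNT approximation gives 9841/ln(9841) ≈ 9841/9.19431 ≈ 1070.34. Relative error (π(x) − x/ln(x)) / π(x) ≈ 11.83%; the approximation is known to undercount slightly (Li(x) is a better estimate).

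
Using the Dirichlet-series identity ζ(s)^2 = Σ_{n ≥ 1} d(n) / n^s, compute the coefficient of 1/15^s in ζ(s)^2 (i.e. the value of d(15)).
d(15) = 4

ζ(s)^2 = (Σ 1/m^s)(Σ 1/k^s). The coefficient of 1/n^s in the product is the number of ordered pairs (m, k) with mk = n, which equals d(n). For n = 15, divisors are [1, 3, 5, 15], so d(15) = 4.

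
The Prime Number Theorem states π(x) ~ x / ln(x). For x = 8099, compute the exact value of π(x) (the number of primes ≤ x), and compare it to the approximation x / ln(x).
π(8099) = 1018;  x/ln(x) ≈ 899.94;  relative error ≈ 11.60%.

Directly count primes up to 8099: π(8099) = 1018. The PNT approximation gives 8099/ln(8099) ≈ 8099/8.99950 ≈ 899.94. Relative error (π(x) − x/ln(x)) / π(x) ≈ 11.60%; the approximation is known to undercount slightly (Li(x) is a better estimate).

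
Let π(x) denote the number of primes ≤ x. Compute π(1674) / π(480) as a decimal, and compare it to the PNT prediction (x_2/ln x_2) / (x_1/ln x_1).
π(1674)/π(480) = 263/92 ≈ 2.8587;  PNT prediction ≈ 2.9006.

π(480) = 92 and π(1674) = 263, so π(1674)/π(480) ≈ 2.8587. The PNT-predicted ratio is (1674/ln(1674)) / (480/ln(480)) ≈ 2.9006. The two agree to within a few percent, as expected.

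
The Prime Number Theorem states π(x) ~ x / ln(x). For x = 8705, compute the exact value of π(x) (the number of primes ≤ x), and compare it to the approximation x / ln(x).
π(8705) = 1084;  x/ln(x) ≈ 959.58;  relative error ≈ 11.48%.

Directly count primes up to 8705: π(8705) = 1084. The PNT approximation gives 8705/ln(8705) ≈ 8705/9.07165 ≈ 959.58. Relative error (π(x) − x/ln(x)) / π(x) ≈ 11.48%; the approximation is known to undercount slightly (Li(x) is a better estimate).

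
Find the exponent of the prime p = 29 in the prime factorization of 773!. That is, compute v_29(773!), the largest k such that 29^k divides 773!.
v_29(773!) = 26

Legendre's formula: v_p(n!) = Σ_{k ≥ 1} ⌊n / p^k⌋. For p = 29, n = 773, the terms are:
  ⌊773/29^1⌋ = ⌊773/29⌋ = 26
(the next term ⌊773/29^2⌋ = 0, terminating the sum). Summing: v_29(773!) = 26 = 26.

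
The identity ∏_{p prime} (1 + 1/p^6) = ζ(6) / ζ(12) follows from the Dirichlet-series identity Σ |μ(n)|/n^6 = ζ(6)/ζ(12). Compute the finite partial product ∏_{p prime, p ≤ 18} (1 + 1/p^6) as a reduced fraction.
∏ = 37082050739665581555281/36458868890141886060873

The primes p ≤ 18 are [2, 3, 5, 7, 11, 13, 17]. For each, (1 + 1/p^6) = (p^6 + 1)/p^6. Multiplying these fractions over p ∈ [2, 3, 5, 7, 11, 13, 17] gives 37082050739665581555281/36458868890141886060873. (In the limit P → ∞ this tends to ζ(6)/ζ(12).)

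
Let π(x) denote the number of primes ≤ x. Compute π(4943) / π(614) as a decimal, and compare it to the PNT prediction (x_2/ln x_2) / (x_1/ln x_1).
π(4943)/π(614) = 661/112 ≈ 5.9018;  PNT prediction ≈ 6.0764.

π(614) = 112 and π(4943) = 661, so π(4943)/π(614) ≈ 5.9018. The PNT-predicted ratio is (4943/ln(4943)) / (614/ln(614)) ≈ 6.0764. The two agree to within a few percent, as expected.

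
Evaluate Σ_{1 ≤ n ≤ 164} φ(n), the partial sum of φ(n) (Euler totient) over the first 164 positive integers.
Σ_{n ≤ 164} φ(n) = 8234

Compute φ(n) for each 1 ≤ n ≤ 164: φ(1) = 1, φ(2) = 1, φ(3) = 2, φ(4) = 2, φ(5) = 4, φ(6) = 2, φ(7) = 6, φ(8) = 4, φ(9) = 6, φ(10) = 4, φ(11) = 10, φ(12) = 4, φ(13) = 12, φ(14) = 6, φ(15) = 8, φ(16) = 8, φ(17) = 16, φ(18) = 6, φ(19) = 18, φ(20) = 8, φ(21) = 12, φ(22) = 10, φ(23) = 22, φ(24) = 8, φ(25) = 20, φ(26) = 12, φ(27) = 18, φ(28) = 12, φ(29) = 28, φ(30) = 8, φ(31) = 30, φ(32) = 16, φ(33) = 20, φ(34) = 16, φ(35) = 24, φ(36) = 12, φ(37) = 36, φ(38) = 18, φ(39) = 24, φ(40) = 16, φ(41) = 40, φ(42) = 12, φ(43) = 42, φ(44) = 20, φ(45) = 24, φ(46) = 22, φ(47) = 46, φ(48) = 16, φ(49) = 42, φ(50) = 20, φ(51) = 32, φ(52) = 24, φ(53) = 52, φ(54) = 18, φ(55) = 40, φ(56) = 24, φ(57) = 36, φ(58) = 28, φ(59) = 58, φ(60) = 16, φ(61) = 60, φ(62) = 30, φ(63) = 36, φ(64) = 32, φ(65) = 48, φ(66) = 20, φ(67) = 66, φ(68) = 32, φ(69) = 44, φ(70) = 24, φ(71) = 70, φ(72) = 24, φ(73) = 72, φ(74) = 36, φ(75) = 40, φ(76) = 36, φ(77) = 60, φ(78) = 24, φ(79) = 78, φ(80) = 32, φ(81) = 54, φ(82) = 40, φ(83) = 82, φ(84) = 24, φ(85) = 64, φ(86) = 42, φ(87) = 56, φ(88) = 40, φ(89) = 88, φ(90) = 24, φ(91) = 72, φ(92) = 44, φ(93) = 60, φ(94) = 46, φ(95) = 72, φ(96) = 32, φ(97) = 96, φ(98) = 42, φ(99) = 60, φ(100) = 40, φ(101) = 100, φ(102) = 32, φ(103) = 102, φ(104) = 48, φ(105) = 48, φ(106) = 52, φ(107) = 106, φ(108) = 36, φ(109) = 108, φ(110) = 40, φ(111) = 72, φ(112) = 48, φ(113) = 112, φ(114) = 36, φ(115) = 88, φ(116) = 56, φ(117) = 72, φ(118) = 58, φ(119) = 96, φ(120) = 32, φ(121) = 110, φ(122) = 60, φ(123) = 80, φ(124) = 60, φ(125) = 100, φ(126) = 36, φ(127) = 126, φ(128) = 64, φ(129) = 84, φ(130) = 48, φ(131) = 130, φ(132) = 40, φ(133) = 108, φ(134) = 66, φ(135) = 72, φ(136) = 64, φ(137) = 136, φ(138) = 44, φ(139) = 138, φ(140) = 48, φ(141) = 92, φ(142) = 70, φ(143) = 120, φ(144) = 48, φ(145) = 112, φ(146) = 72, φ(147) = 84, φ(148) = 72, φ(149) = 148, φ(150) = 40, φ(151) = 150, φ(152) = 72, φ(153) = 96, φ(154) = 60, φ(155) = 120, φ(156) = 48, φ(157) = 156, φ(158) = 78, φ(159) = 104, φ(160) = 64, φ(161) = 132, φ(162) = 54, φ(163) = 162, φ(164) = 80. Summing all 164 values: 8234. (Average order: Σ_{n ≤ x} φ(n) ~ (3/π²) x². For x = 164, (3/π²)·164² ≈ 8175.40.)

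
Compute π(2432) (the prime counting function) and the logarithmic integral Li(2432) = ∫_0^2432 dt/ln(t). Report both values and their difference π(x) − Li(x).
π(2432) = 360;  Li(2432) ≈ 370.90;  π(x) − Li(x) ≈ -10.90.

Direct count of primes ≤ 2432 gives π(2432) = 360. Numerical evaluation of the logarithmic integral gives Li(2432) ≈ 370.90. The difference π(x) − Li(x) ≈ -10.90 is typically negative for small/moderate x (Li(x) overestimates), though Littlewood's theorem shows this sign changes infinitely often.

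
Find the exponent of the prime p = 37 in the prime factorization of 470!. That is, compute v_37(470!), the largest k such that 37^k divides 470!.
v_37(470!) = 12

Legendre's formula: v_p(n!) = Σ_{k ≥ 1} ⌊n / p^k⌋. For p = 37, n = 470, the terms are:
  ⌊470/37^1⌋ = ⌊470/37⌋ = 12
(the next term ⌊470/37^2⌋ = 0, terminating the sum). Summing: v_37(470!) = 12 = 12.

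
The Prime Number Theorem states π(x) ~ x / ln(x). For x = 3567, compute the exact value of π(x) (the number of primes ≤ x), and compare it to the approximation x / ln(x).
π(3567) = 499;  x/ln(x) ≈ 436.09;  relative error ≈ 12.61%.

Directly count primes up to 3567: π(3567) = 499. The PNT approximation gives 3567/ln(3567) ≈ 3567/8.17948 ≈ 436.09. Relative error (π(x) − x/ln(x)) / π(x) ≈ 12.61%; the approximation is known to undercount slightly (Li(x) is a better estimate).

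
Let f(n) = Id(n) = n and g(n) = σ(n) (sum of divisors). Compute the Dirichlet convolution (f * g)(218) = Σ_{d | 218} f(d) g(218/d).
(Id * σ)(218) = 1095

Divisors of 218: [1, 2, 109, 218]. For each d | 218:
  d = 1: Id(1) · σ(218/1) = 1 · 330 = 330
  d = 2: Id(2) · σ(218/2) = 2 · 110 = 220
  d = 109: Id(109) · σ(218/109) = 109 · 3 = 327
  d = 218: Id(218) · σ(218/218) = 218 · 1 = 218
Summing: (Id * σ)(218) = 330 + 220 + 327 + 218 = 1095.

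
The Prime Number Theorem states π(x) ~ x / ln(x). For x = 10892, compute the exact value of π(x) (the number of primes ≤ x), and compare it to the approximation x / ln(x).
π(10892) = 1325;  x/ln(x) ≈ 1171.71;  relative error ≈ 11.57%.

Directly count primes up to 10892: π(10892) = 1325. The PNT approximation gives 10892/ln(10892) ≈ 10892/9.29578 ≈ 1171.71. Relative error (π(x) − x/ln(x)) / π(x) ≈ 11.57%; the approximation is known to undercount slightly (Li(x) is a better estimate).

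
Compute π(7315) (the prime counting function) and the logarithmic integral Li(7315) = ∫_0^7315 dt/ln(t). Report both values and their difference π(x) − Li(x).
π(7315) = 932;  Li(7315) ≈ 949.82;  π(x) − Li(x) ≈ -17.82.

Direct count of primes ≤ 7315 gives π(7315) = 932. Numerical evaluation of the logarithmic integral gives Li(7315) ≈ 949.82. The difference π(x) − Li(x) ≈ -17.82 is typically negative for small/moderate x (Li(x) overestimates), though Littlewood's theorem shows this sign changes infinitely often.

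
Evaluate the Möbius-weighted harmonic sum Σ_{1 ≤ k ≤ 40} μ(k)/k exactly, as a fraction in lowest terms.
Σ μ(k)/k = 124873406579/2473579378270

Values of μ(k) for 1 ≤ k ≤ 40: μ(1) = 1, μ(2) = -1, μ(3) = -1, μ(5) = -1, μ(6) = 1, μ(7) = -1, μ(10) = 1, μ(11) = -1, μ(13) = -1, μ(14) = 1, μ(15) = 1, μ(17) = -1, μ(19) = -1, μ(21) = 1, μ(22) = 1, μ(23) = -1, μ(26) = 1, μ(29) = -1, μ(30) = -1, μ(31) = -1, μ(33) = 1, μ(34) = 1, μ(35) = 1, μ(37) = -1, μ(38) = 1, μ(39) = 1, with μ = 0 on non-squarefree integers. Summing μ(k)/k for k where μ(k) ≠ 0 gives 124873406579/2473579378270 ≈ 0.0505. (PNT ⟺ this sum → 0 as n → ∞.)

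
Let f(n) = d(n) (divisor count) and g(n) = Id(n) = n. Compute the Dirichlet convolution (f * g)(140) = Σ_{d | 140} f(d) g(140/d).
(d * Id)(140) = 693

Divisors of 140: [1, 2, 4, 5, 7, 10, 14, 20, 28, 35, 70, 140]. For each d | 140:
  d = 1: d(1) · Id(140/1) = 1 · 140 = 140
  d = 2: d(2) · Id(140/2) = 2 · 70 = 140
  d = 4: d(4) · Id(140/4) = 3 · 35 = 105
  d = 5: d(5) · Id(140/5) = 2 · 28 = 56
  d = 7: d(7) · Id(140/7) = 2 · 20 = 40
  d = 10: d(10) · Id(140/10) = 4 · 14 = 56
  d = 14: d(14) · Id(140/14) = 4 · 10 = 40
  d = 20: d(20) · Id(140/20) = 6 · 7 = 42
  d = 28: d(28) · Id(140/28) = 6 · 5 = 30
  d = 35: d(35) · Id(140/35) = 4 · 4 = 16
  d = 70: d(70) · Id(140/70) = 8 · 2 = 16
  d = 140: d(140) · Id(140/140) = 12 · 1 = 12
Summing: (d * Id)(140) = 140 + 140 + 105 + 56 + 40 + 56 + 40 + 42 + 30 + 16 + 16 + 12 = 693.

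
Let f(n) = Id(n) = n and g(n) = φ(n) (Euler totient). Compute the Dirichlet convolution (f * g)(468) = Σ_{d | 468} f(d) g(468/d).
(Id * φ)(468) = 4200

Divisors of 468: [1, 2, 3, 4, 6, 9, 12, 13, 18, 26, 36, 39, 52, 78, 117, 156, 234, 468]. For each d | 468:
  d = 1: Id(1) · φ(468/1) = 1 · 144 = 144
  d = 2: Id(2) · φ(468/2) = 2 · 72 = 144
  d = 3: Id(3) · φ(468/3) = 3 · 48 = 144
  d = 4: Id(4) · φ(468/4) = 4 · 72 = 288
  d = 6: Id(6) · φ(468/6) = 6 · 24 = 144
  d = 9: Id(9) · φ(468/9) = 9 · 24 = 216
  d = 12: Id(12) · φ(468/12) = 12 · 24 = 288
  d = 13: Id(13) · φ(468/13) = 13 · 12 = 156
  d = 18: Id(18) · φ(468/18) = 18 · 12 = 216
  d = 26: Id(26) · φ(468/26) = 26 · 6 = 156
  d = 36: Id(36) · φ(468/36) = 36 · 12 = 432
  d = 39: Id(39) · φ(468/39) = 39 · 4 = 156
  d = 52: Id(52) · φ(468/52) = 52 · 6 = 312
  d = 78: Id(78) · φ(468/78) = 78 · 2 = 156
  d = 117: Id(117) · φ(468/117) = 117 · 2 = 234
  d = 156: Id(156) · φ(468/156) = 156 · 2 = 312
  d = 234: Id(234) · φ(468/234) = 234 · 1 = 234
  d = 468: Id(468) · φ(468/468) = 468 · 1 = 468
Summing: (Id * φ)(468) = 144 + 144 + 144 + 288 + 144 + 216 + 288 + 156 + 216 + 156 + 432 + 156 + 312 + 156 + 234 + 312 + 234 + 468 = 4200.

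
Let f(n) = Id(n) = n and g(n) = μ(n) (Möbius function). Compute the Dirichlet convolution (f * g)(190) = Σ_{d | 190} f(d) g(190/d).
(Id * μ)(190) = 72

Divisors of 190: [1, 2, 5, 10, 19, 38, 95, 190]. For each d | 190:
  d = 1: Id(1) · μ(190/1) = 1 · -1 = -1
  d = 2: Id(2) · μ(190/2) = 2 · 1 = 2
  d = 5: Id(5) · μ(190/5) = 5 · 1 = 5
  d = 10: Id(10) · μ(190/10) = 10 · -1 = -10
  d = 19: Id(19) · μ(190/19) = 19 · 1 = 19
  d = 38: Id(38) · μ(190/38) = 38 · -1 = -38
  d = 95: Id(95) · μ(190/95) = 95 · -1 = -95
  d = 190: Id(190) · μ(190/190) = 190 · 1 = 190
Summing: (Id * μ)(190) = -1 + 2 + 5 + -10 + 19 + -38 + -95 + 190 = 72.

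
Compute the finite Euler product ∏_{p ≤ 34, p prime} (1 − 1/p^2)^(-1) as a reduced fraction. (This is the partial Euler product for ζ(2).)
∏ = 82920037520482019/50722704772300800

The primes p ≤ 34 are [2, 3, 5, 7, 11, 13, 17, 19, 23, 29, 31]. For each prime, (1 − 1/p^2)^(-1) = p^2 / (p^2 − 1). The product is (1 − 1/2^2)^(-1), (1 − 1/3^2)^(-1), (1 − 1/5^2)^(-1), (1 − 1/7^2)^(-1), (1 − 1/11^2)^(-1), (1 − 1/13^2)^(-1), (1 − 1/17^2)^(-1), (1 − 1/19^2)^(-1), (1 − 1/23^2)^(-1), (1 − 1/29^2)^(-1), (1 − 1/31^2)^(-1) = ∏ p^2 / (p^2 − 1) = 82920037520482019/50722704772300800.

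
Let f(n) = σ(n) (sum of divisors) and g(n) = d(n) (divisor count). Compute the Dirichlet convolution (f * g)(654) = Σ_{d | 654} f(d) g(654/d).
(σ * d)(654) = 3360

Divisors of 654: [1, 2, 3, 6, 109, 218, 327, 654]. For each d | 654:
  d = 1: σ(1) · d(654/1) = 1 · 8 = 8
  d = 2: σ(2) · d(654/2) = 3 · 4 = 12
  d = 3: σ(3) · d(654/3) = 4 · 4 = 16
  d = 6: σ(6) · d(654/6) = 12 · 2 = 24
  d = 109: σ(109) · d(654/109) = 110 · 4 = 440
  d = 218: σ(218) · d(654/218) = 330 · 2 = 660
  d = 327: σ(327) · d(654/327) = 440 · 2 = 880
  d = 654: σ(654) · d(654/654) = 1320 · 1 = 1320
Summing: (σ * d)(654) = 8 + 12 + 16 + 24 + 440 + 660 + 880 + 1320 = 3360.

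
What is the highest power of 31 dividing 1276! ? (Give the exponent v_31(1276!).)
v_31(1276!) = 42

Legendre's formula: v_p(n!) = Σ_{k ≥ 1} ⌊n / p^k⌋. For p = 31, n = 1276, the terms are:
  ⌊1276/31^1⌋ = ⌊1276/31⌋ = 41
  ⌊1276/31^2⌋ = ⌊1276/961⌋ = 1
(the next term ⌊1276/31^3⌋ = 0, terminating the sum). Summing: v_31(1276!) = 41 + 1 = 42.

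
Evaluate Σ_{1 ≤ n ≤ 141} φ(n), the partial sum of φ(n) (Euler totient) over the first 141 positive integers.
Σ_{n ≤ 141} φ(n) = 6092

Compute φ(n) for each 1 ≤ n ≤ 141: φ(1) = 1, φ(2) = 1, φ(3) = 2, φ(4) = 2, φ(5) = 4, φ(6) = 2, φ(7) = 6, φ(8) = 4, φ(9) = 6, φ(10) = 4, φ(11) = 10, φ(12) = 4, φ(13) = 12, φ(14) = 6, φ(15) = 8, φ(16) = 8, φ(17) = 16, φ(18) = 6, φ(19) = 18, φ(20) = 8, φ(21) = 12, φ(22) = 10, φ(23) = 22, φ(24) = 8, φ(25) = 20, φ(26) = 12, φ(27) = 18, φ(28) = 12, φ(29) = 28, φ(30) = 8, φ(31) = 30, φ(32) = 16, φ(33) = 20, φ(34) = 16, φ(35) = 24, φ(36) = 12, φ(37) = 36, φ(38) = 18, φ(39) = 24, φ(40) = 16, φ(41) = 40, φ(42) = 12, φ(43) = 42, φ(44) = 20, φ(45) = 24, φ(46) = 22, φ(47) = 46, φ(48) = 16, φ(49) = 42, φ(50) = 20, φ(51) = 32, φ(52) = 24, φ(53) = 52, φ(54) = 18, φ(55) = 40, φ(56) = 24, φ(57) = 36, φ(58) = 28, φ(59) = 58, φ(60) = 16, φ(61) = 60, φ(62) = 30, φ(63) = 36, φ(64) = 32, φ(65) = 48, φ(66) = 20, φ(67) = 66, φ(68) = 32, φ(69) = 44, φ(70) = 24, φ(71) = 70, φ(72) = 24, φ(73) = 72, φ(74) = 36, φ(75) = 40, φ(76) = 36, φ(77) = 60, φ(78) = 24, φ(79) = 78, φ(80) = 32, φ(81) = 54, φ(82) = 40, φ(83) = 82, φ(84) = 24, φ(85) = 64, φ(86) = 42, φ(87) = 56, φ(88) = 40, φ(89) = 88, φ(90) = 24, φ(91) = 72, φ(92) = 44, φ(93) = 60, φ(94) = 46, φ(95) = 72, φ(96) = 32, φ(97) = 96, φ(98) = 42, φ(99) = 60, φ(100) = 40, φ(101) = 100, φ(102) = 32, φ(103) = 102, φ(104) = 48, φ(105) = 48, φ(106) = 52, φ(107) = 106, φ(108) = 36, φ(109) = 108, φ(110) = 40, φ(111) = 72, φ(112) = 48, φ(113) = 112, φ(114) = 36, φ(115) = 88, φ(116) = 56, φ(117) = 72, φ(118) = 58, φ(119) = 96, φ(120) = 32, φ(121) = 110, φ(122) = 60, φ(123) = 80, φ(124) = 60, φ(125) = 100, φ(126) = 36, φ(127) = 126, φ(128) = 64, φ(129) = 84, φ(130) = 48, φ(131) = 130, φ(132) = 40, φ(133) = 108, φ(134) = 66, φ(135) = 72, φ(136) = 64, φ(137) = 136, φ(138) = 44, φ(139) = 138, φ(140) = 48, φ(141) = 92. Summing all 141 values: 6092. (Average order: Σ_{n ≤ x} φ(n) ~ (3/π²) x². For x = 141, (3/π²)·141² ≈ 6043.10.)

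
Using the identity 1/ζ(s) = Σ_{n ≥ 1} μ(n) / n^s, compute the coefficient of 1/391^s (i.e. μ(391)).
μ(391) = 1

Factor n = 391 = 17 · 23. μ(n) = 0 if any exponent ≥ 2 (not squarefree); otherwise μ(n) = (−1)^{ω(n)} where ω(n) is the number of distinct prime factors. Applying: μ(391) = 1.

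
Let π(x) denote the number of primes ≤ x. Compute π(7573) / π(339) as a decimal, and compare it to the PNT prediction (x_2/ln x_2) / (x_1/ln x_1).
π(7573)/π(339) = 961/68 ≈ 14.1324;  PNT prediction ≈ 14.5705.

π(339) = 68 and π(7573) = 961, so π(7573)/π(339) ≈ 14.1324. The PNT-predicted ratio is (7573/ln(7573)) / (339/ln(339)) ≈ 14.5705. The two agree to within a few percent, as expected.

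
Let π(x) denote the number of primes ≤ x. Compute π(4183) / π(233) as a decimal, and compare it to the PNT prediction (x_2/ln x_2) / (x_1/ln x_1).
π(4183)/π(233) = 574/51 ≈ 11.2549;  PNT prediction ≈ 11.7357.

π(233) = 51 and π(4183) = 574, so π(4183)/π(233) ≈ 11.2549. The PNT-predicted ratio is (4183/ln(4183)) / (233/ln(233)) ≈ 11.7357. The two agree to within a few percent, as expected.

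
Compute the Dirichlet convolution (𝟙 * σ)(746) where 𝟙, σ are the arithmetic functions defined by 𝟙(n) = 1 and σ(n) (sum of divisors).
(𝟙 * σ)(746) = 1500

Divisors of 746: [1, 2, 373, 746]. For each d | 746:
  d = 1: 𝟙(1) · σ(746/1) = 1 · 1122 = 1122
  d = 2: 𝟙(2) · σ(746/2) = 1 · 374 = 374
  d = 373: 𝟙(373) · σ(746/373) = 1 · 3 = 3
  d = 746: 𝟙(746) · σ(746/746) = 1 · 1 = 1
Summing: (𝟙 * σ)(746) = 1122 + 374 + 3 + 1 = 1500.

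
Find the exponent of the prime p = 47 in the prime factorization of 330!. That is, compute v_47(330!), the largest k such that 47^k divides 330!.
v_47(330!) = 7

Legendre's formula: v_p(n!) = Σ_{k ≥ 1} ⌊n / p^k⌋. For p = 47, n = 330, the terms are:
  ⌊330/47^1⌋ = ⌊330/47⌋ = 7
(the next term ⌊330/47^2⌋ = 0, terminating the sum). Summing: v_47(330!) = 7 = 7.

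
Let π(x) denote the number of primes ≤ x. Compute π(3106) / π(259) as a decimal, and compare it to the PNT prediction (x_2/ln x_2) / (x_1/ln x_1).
π(3106)/π(259) = 442/55 ≈ 8.0364;  PNT prediction ≈ 8.2873.

π(259) = 55 and π(3106) = 442, so π(3106)/π(259) ≈ 8.0364. The PNT-predicted ratio is (3106/ln(3106)) / (259/ln(259)) ≈ 8.2873. The two agree to within a few percent, as expected.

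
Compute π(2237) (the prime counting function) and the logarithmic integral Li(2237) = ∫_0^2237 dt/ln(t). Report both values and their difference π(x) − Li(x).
π(2237) = 332;  Li(2237) ≈ 345.76;  π(x) − Li(x) ≈ -13.76.

Direct count of primes ≤ 2237 gives π(2237) = 332. Numerical evaluation of the logarithmic integral gives Li(2237) ≈ 345.76. The difference π(x) − Li(x) ≈ -13.76 is typically negative for small/moderate x (Li(x) overestimates), though Littlewood's theorem shows this sign changes infinitely often.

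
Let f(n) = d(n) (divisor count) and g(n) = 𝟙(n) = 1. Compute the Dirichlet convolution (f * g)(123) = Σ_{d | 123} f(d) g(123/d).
(d * 𝟙)(123) = 9

Divisors of 123: [1, 3, 41, 123]. For each d | 123:
  d = 1: d(1) · 𝟙(123/1) = 1 · 1 = 1
  d = 3: d(3) · 𝟙(123/3) = 2 · 1 = 2
  d = 41: d(41) · 𝟙(123/41) = 2 · 1 = 2
  d = 123: d(123) · 𝟙(123/123) = 4 · 1 = 4
Summing: (d * 𝟙)(123) = 1 + 2 + 2 + 4 = 9.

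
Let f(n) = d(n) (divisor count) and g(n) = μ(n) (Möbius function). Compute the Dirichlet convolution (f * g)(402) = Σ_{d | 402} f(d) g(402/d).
(d * μ)(402) = 1

Divisors of 402: [1, 2, 3, 6, 67, 134, 201, 402]. For each d | 402:
  d = 1: d(1) · μ(402/1) = 1 · -1 = -1
  d = 2: d(2) · μ(402/2) = 2 · 1 = 2
  d = 3: d(3) · μ(402/3) = 2 · 1 = 2
  d = 6: d(6) · μ(402/6) = 4 · -1 = -4
  d = 67: d(67) · μ(402/67) = 2 · 1 = 2
  d = 134: d(134) · μ(402/134) = 4 · -1 = -4
  d = 201: d(201) · μ(402/201) = 4 · -1 = -4
  d = 402: d(402) · μ(402/402) = 8 · 1 = 8
Summing: (d * μ)(402) = -1 + 2 + 2 + -4 + 2 + -4 + -4 + 8 = 1.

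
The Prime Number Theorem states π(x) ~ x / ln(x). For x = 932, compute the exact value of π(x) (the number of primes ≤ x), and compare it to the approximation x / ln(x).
π(932) = 158;  x/ln(x) ≈ 136.31;  relative error ≈ 13.73%.

Directly count primes up to 932: π(932) = 158. The PNT approximation gives 932/ln(932) ≈ 932/6.83733 ≈ 136.31. Relative error (π(x) − x/ln(x)) / π(x) ≈ 13.73%; the approximation is known to undercount slightly (Li(x) is a better estimate).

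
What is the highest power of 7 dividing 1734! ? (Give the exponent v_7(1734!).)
v_7(1734!) = 287

Legendre's formula: v_p(n!) = Σ_{k ≥ 1} ⌊n / p^k⌋. For p = 7, n = 1734, the terms are:
  ⌊1734/7^1⌋ = ⌊1734/7⌋ = 247
  ⌊1734/7^2⌋ = ⌊1734/49⌋ = 35
  ⌊1734/7^3⌋ = ⌊1734/343⌋ = 5
(the next term ⌊1734/7^4⌋ = 0, terminating the sum). Summing: v_7(1734!) = 247 + 35 + 5 = 287.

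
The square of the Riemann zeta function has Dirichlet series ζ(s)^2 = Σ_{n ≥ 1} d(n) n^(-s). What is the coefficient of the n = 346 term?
d(346) = 4

ζ(s)^2 = (Σ 1/m^s)(Σ 1/k^s). The coefficient of 1/n^s in the product is the number of ordered pairs (m, k) with mk = n, which equals d(n). For n = 346, divisors are [1, 2, 173, 346], so d(346) = 4.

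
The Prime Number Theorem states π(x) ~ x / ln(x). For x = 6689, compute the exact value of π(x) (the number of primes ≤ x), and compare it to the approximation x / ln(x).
π(6689) = 862;  x/ln(x) ≈ 759.40;  relative error ≈ 11.90%.

Directly count primes up to 6689: π(6689) = 862. The PNT approximation gives 6689/ln(6689) ≈ 6689/8.80822 ≈ 759.40. Relative error (π(x) − x/ln(x)) / π(x) ≈ 11.90%; the approximation is known to undercount slightly (Li(x) is a better estimate).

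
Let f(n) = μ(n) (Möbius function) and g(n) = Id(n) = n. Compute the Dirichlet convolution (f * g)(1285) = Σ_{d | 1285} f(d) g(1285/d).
(μ * Id)(1285) = 1024

Divisors of 1285: [1, 5, 257, 1285]. For each d | 1285:
  d = 1: μ(1) · Id(1285/1) = 1 · 1285 = 1285
  d = 5: μ(5) · Id(1285/5) = -1 · 257 = -257
  d = 257: μ(257) · Id(1285/257) = -1 · 5 = -5
  d = 1285: μ(1285) · Id(1285/1285) = 1 · 1 = 1
Summing: (μ * Id)(1285) = 1285 + -257 + -5 + 1 = 1024.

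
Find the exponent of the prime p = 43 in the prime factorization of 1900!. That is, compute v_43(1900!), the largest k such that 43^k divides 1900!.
v_43(1900!) = 45

Legendre's formula: v_p(n!) = Σ_{k ≥ 1} ⌊n / p^k⌋. For p = 43, n = 1900, the terms are:
  ⌊1900/43^1⌋ = ⌊1900/43⌋ = 44
  ⌊1900/43^2⌋ = ⌊1900/1849⌋ = 1
(the next term ⌊1900/43^3⌋ = 0, terminating the sum). Summing: v_43(1900!) = 44 + 1 = 45.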